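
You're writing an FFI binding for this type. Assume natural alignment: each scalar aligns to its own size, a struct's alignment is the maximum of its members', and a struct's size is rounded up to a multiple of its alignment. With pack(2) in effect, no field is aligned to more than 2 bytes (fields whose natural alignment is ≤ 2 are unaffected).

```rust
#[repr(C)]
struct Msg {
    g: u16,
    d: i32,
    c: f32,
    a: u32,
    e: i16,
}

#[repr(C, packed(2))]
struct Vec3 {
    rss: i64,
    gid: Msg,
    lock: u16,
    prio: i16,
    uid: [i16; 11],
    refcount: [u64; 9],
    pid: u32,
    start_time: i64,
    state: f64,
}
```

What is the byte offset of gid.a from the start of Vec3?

Msg: @0: g [2B, align 2] → 2; +2 pad (align 4); @4: d [4B, align 4] → 8; @8: c [4B, align 4] → 12; @12: a [4B, align 4] → 16; @16: e [2B, align 2] → 18; +2 tail pad (align 4); size 20, align 4
@0: rss [8B, align 2] → 8
@8: gid [20B, align 2] → 28
within Msg: a at 12
8 + 12 = 20

20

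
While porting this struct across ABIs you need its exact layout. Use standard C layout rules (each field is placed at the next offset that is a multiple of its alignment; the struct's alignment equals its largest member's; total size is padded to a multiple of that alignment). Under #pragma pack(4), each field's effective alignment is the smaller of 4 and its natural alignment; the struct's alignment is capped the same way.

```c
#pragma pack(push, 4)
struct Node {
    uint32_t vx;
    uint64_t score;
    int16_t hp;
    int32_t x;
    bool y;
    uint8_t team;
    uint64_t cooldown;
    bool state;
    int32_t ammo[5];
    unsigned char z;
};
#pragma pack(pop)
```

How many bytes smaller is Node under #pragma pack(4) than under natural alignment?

natural layout:
  @0: vx [4B, align 4] → 4
  +4 pad (align 8)
  @8: score [8B, align 8] → 16
  @16: hp [2B, align 2] → 18
  +2 pad (align 4)
  @20: x [4B, align 4] → 24
  @24: y [1B, align 1] → 25
  @25: team [1B, align 1] → 26
  +6 pad (align 8)
  @32: cooldown [8B, align 8] → 40
  @40: state [1B, align 1] → 41
  +3 pad (align 4)
  @44: ammo [20B, align 4] → 64
  @64: z [1B, align 1] → 65
  +7 tail pad (align 8)
  size 72, align 8
packed(4) layout:
  @0: vx [4B, align 4] → 4
  @4: score [8B, align 4] → 12
  @12: hp [2B, align 2] → 14
  +2 pad (align 4)
  @16: x [4B, align 4] → 20
  @20: y [1B, align 1] → 21
  @21: team [1B, align 1] → 22
  +2 pad (align 4)
  @24: cooldown [8B, align 4] → 32
  @32: state [1B, align 1] → 33
  +3 pad (align 4)
  @36: ammo [20B, align 4] → 56
  @56: z [1B, align 1] → 57
  +3 tail pad (align 4)
  size 60, align 4
72 − 60 = 12

12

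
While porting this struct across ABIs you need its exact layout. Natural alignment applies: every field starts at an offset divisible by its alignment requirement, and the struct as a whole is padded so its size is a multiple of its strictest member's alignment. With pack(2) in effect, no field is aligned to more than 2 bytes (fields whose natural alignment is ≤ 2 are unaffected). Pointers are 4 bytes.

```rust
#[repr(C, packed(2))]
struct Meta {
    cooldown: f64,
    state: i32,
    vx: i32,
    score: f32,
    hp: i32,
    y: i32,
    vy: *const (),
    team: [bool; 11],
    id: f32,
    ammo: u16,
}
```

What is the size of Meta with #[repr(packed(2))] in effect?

50

cooldown at 0 (size 8, align 2) → ends 8
state at 8 (size 4, align 2) → ends 12
vx at 12 (size 4, align 2) → ends 16
score at 16 (size 4, align 2) → ends 20
hp at 20 (size 4, align 2) → ends 24
y at 24 (size 4, align 2) → ends 28
vy at 28 (size 4, align 2) → ends 32
team at 32 (size 11, align 1) → ends 43
pad 1 to align 2 for id
id at 44 (size 4, align 2) → ends 48
ammo at 48 (size 2, align 2) → ends 50
total 50 bytes, alignment 2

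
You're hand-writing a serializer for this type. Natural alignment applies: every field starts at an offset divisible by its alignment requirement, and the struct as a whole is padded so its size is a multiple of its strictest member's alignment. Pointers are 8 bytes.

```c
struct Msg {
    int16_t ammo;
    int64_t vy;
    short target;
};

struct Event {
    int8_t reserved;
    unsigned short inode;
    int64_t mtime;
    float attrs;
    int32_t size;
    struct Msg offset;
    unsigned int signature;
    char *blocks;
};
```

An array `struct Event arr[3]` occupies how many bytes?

192

Msg: @0: ammo [2B, align 2] → 2; +6 pad (align 8); @8: vy [8B, align 8] → 16; @16: target [2B, align 2] → 18; +6 tail pad (align 8); size 24, align 8
@0: reserved [1B, align 1] → 1
+1 pad (align 2)
@2: inode [2B, align 2] → 4
+4 pad (align 8)
@8: mtime [8B, align 8] → 16
@16: attrs [4B, align 4] → 20
@20: size [4B, align 4] → 24
@24: offset [24B, align 8] → 48
@48: signature [4B, align 4] → 52
+4 pad (align 8)
@56: blocks [8B, align 8] → 64
size 64, align 8
array of 3: 3 × 64 = 192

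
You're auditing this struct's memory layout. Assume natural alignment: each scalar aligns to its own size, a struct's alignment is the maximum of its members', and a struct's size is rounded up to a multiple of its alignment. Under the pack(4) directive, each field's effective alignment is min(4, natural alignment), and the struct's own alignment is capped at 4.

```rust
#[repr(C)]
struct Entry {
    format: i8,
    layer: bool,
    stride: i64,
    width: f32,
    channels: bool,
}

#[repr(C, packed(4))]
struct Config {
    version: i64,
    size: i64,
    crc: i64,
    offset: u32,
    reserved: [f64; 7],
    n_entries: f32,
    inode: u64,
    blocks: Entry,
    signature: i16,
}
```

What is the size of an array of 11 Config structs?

Entry: @0: format [1B, align 1] → 1; @1: layer [1B, align 1] → 2; +6 pad (align 8); @8: stride [8B, align 8] → 16; @16: width [4B, align 4] → 20; @20: channels [1B, align 1] → 21; +3 tail pad (align 8); size 24, align 8
@0: version [8B, align 4] → 8
@8: size [8B, align 4] → 16
@16: crc [8B, align 4] → 24
@24: offset [4B, align 4] → 28
@28: reserved [56B, align 4] → 84
@84: n_entries [4B, align 4] → 88
@88: inode [8B, align 4] → 96
@96: blocks [24B, align 4] → 120
@120: signature [2B, align 2] → 122
+2 tail pad (align 4)
size 124, align 4
array of 11: 11 × 124 = 1364

1364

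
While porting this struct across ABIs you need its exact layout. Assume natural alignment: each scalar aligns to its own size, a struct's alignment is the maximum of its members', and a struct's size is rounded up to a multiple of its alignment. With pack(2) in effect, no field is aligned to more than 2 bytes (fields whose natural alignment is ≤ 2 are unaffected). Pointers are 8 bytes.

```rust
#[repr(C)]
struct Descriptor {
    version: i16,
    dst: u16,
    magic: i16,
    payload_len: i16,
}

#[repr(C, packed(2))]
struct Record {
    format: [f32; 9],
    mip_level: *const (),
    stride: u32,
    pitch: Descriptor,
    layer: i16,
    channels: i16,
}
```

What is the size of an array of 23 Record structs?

1380

Descriptor: 0..2  version  (2B, 2-aligned); 2..4  dst  (2B, 2-aligned); 4..6  magic  (2B, 2-aligned); 6..8  payload_len  (2B, 2-aligned); sizeof = 8, alignof = 2
0..36  format  (36B, 2-aligned)
36..44  mip_level  (8B, 2-aligned)
44..48  stride  (4B, 2-aligned)
48..56  pitch  (8B, 2-aligned)
56..58  layer  (2B, 2-aligned)
58..60  channels  (2B, 2-aligned)
sizeof = 60, alignof = 2
array of 23: 23 × 60 = 1380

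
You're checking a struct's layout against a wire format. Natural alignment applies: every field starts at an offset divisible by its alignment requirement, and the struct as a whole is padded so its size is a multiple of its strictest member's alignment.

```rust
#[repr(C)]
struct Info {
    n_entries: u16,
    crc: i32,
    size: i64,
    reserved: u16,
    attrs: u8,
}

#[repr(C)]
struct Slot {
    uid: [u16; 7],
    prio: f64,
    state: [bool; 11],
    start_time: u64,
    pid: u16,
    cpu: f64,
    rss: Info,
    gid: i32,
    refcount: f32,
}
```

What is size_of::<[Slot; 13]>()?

1248

Info: 0..2  n_entries  (2B, 2-aligned); 2..4  -- padding (2B); 4..8  crc  (4B, 4-aligned); 8..16  size  (8B, 8-aligned); 16..18  reserved  (2B, 2-aligned); 18..19  attrs  (1B, 1-aligned); 19..24  -- tail padding (5B); sizeof = 24, alignof = 8
0..14  uid  (14B, 2-aligned)
14..16  -- padding (2B)
16..24  prio  (8B, 8-aligned)
24..35  state  (11B, 1-aligned)
35..40  -- padding (5B)
40..48  start_time  (8B, 8-aligned)
48..50  pid  (2B, 2-aligned)
50..56  -- padding (6B)
56..64  cpu  (8B, 8-aligned)
64..88  rss  (24B, 8-aligned)
88..92  gid  (4B, 4-aligned)
92..96  refcount  (4B, 4-aligned)
sizeof = 96, alignof = 8
array of 13: 13 × 96 = 1248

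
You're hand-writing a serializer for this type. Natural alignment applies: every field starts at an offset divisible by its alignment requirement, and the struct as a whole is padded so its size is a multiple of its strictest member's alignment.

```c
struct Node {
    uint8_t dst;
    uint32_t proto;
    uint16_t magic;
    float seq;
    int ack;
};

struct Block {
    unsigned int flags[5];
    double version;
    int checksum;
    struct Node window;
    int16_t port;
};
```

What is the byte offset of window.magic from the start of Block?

Node: dst at 0 (size 1, align 1) → ends 1; pad 3 to align 4 for proto; proto at 4 (size 4, align 4) → ends 8; magic at 8 (size 2, align 2) → ends 10; pad 2 to align 4 for seq; seq at 12 (size 4, align 4) → ends 16; ack at 16 (size 4, align 4) → ends 20; total 20 bytes, alignment 4
flags at 0 (size 20, align 4) → ends 20
pad 4 to align 8 for version
version at 24 (size 8, align 8) → ends 32
checksum at 32 (size 4, align 4) → ends 36
window at 36 (size 20, align 4) → ends 56
within Node: magic at 8
36 + 8 = 44

44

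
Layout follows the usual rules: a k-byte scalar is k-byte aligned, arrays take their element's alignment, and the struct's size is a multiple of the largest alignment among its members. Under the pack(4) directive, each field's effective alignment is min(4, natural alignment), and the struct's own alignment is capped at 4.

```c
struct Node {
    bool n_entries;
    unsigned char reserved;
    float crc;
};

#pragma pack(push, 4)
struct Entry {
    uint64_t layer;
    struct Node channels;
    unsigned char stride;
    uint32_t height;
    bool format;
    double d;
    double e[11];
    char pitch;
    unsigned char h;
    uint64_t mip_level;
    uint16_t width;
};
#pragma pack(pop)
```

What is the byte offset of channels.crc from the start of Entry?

12

Node: @0: n_entries [1B, align 1] → 1; @1: reserved [1B, align 1] → 2; +2 pad (align 4); @4: crc [4B, align 4] → 8; size 8, align 4
@0: layer [8B, align 4] → 8
@8: channels [8B, align 4] → 16
within Node: crc at 4
8 + 4 = 12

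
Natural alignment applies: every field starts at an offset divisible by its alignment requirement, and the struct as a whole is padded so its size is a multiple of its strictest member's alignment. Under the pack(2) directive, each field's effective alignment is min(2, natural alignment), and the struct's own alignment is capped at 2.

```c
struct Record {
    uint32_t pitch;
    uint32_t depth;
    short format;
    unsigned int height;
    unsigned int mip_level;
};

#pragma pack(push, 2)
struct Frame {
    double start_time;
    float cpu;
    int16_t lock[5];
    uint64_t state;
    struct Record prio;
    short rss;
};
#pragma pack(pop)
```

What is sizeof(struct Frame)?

52 bytes

Record: 0..4  pitch  (4B, 4-aligned); 4..8  depth  (4B, 4-aligned); 8..10  format  (2B, 2-aligned); 10..12  -- padding (2B); 12..16  height  (4B, 4-aligned); 16..20  mip_level  (4B, 4-aligned); sizeof = 20, alignof = 4
0..8  start_time  (8B, 2-aligned)
8..12  cpu  (4B, 2-aligned)
12..22  lock  (10B, 2-aligned)
22..30  state  (8B, 2-aligned)
30..50  prio  (20B, 2-aligned)
50..52  rss  (2B, 2-aligned)
sizeof = 52, alignof = 2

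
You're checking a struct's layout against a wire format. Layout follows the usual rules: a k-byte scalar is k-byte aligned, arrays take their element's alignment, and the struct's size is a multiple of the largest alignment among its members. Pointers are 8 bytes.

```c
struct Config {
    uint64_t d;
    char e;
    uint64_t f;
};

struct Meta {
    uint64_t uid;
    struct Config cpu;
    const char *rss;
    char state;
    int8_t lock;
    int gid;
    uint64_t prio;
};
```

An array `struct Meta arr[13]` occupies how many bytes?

Config: 0..8  d  (8B, 8-aligned); 8..9  e  (1B, 1-aligned); 9..16  -- padding (7B); 16..24  f  (8B, 8-aligned); sizeof = 24, alignof = 8
0..8  uid  (8B, 8-aligned)
8..32  cpu  (24B, 8-aligned)
32..40  rss  (8B, 8-aligned)
40..41  state  (1B, 1-aligned)
41..42  lock  (1B, 1-aligned)
42..44  -- padding (2B)
44..48  gid  (4B, 4-aligned)
48..56  prio  (8B, 8-aligned)
sizeof = 56, alignof = 8
array of 13: 13 × 56 = 728

728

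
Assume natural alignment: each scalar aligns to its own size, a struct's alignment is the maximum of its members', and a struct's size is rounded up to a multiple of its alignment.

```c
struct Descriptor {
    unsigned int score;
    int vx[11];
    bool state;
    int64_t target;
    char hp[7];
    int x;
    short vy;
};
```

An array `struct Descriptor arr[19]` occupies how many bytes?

0..4  score  (4B, 4-aligned)
4..48  vx  (44B, 4-aligned)
48..49  state  (1B, 1-aligned)
49..56  -- padding (7B)
56..64  target  (8B, 8-aligned)
64..71  hp  (7B, 1-aligned)
71..72  -- padding (1B)
72..76  x  (4B, 4-aligned)
76..78  vy  (2B, 2-aligned)
78..80  -- tail padding (2B)
sizeof = 80, alignof = 8
array of 19: 19 × 80 = 1520

1520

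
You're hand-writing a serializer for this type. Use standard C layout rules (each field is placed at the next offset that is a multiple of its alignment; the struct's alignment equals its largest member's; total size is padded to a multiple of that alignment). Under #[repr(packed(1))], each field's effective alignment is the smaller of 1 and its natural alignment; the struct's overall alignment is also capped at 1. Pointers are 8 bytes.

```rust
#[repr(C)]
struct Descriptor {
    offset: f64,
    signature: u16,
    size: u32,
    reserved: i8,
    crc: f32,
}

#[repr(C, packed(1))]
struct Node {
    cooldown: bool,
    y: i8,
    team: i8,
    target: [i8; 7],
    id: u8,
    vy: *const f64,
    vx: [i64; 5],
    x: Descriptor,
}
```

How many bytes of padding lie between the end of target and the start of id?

0

Descriptor: @0: offset [8B, align 8] → 8; @8: signature [2B, align 2] → 10; +2 pad (align 4); @12: size [4B, align 4] → 16; @16: reserved [1B, align 1] → 17; +3 pad (align 4); @20: crc [4B, align 4] → 24; size 24, align 8
@0: cooldown [1B, align 1] → 1
@1: y [1B, align 1] → 2
@2: team [1B, align 1] → 3
@3: target [7B, align 1] → 10
@10: id [1B, align 1] → 11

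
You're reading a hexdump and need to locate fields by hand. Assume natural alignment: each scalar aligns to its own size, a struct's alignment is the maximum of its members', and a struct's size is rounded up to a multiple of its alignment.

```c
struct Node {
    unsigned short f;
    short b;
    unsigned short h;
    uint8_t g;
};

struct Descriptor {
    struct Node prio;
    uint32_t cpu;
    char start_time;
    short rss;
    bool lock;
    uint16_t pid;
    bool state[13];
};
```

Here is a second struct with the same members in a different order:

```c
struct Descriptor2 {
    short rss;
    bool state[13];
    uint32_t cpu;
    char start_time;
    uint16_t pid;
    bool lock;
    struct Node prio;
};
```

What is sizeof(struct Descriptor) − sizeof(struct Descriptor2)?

Node: f at 0 (size 2, align 2) → ends 2; b at 2 (size 2, align 2) → ends 4; h at 4 (size 2, align 2) → ends 6; g at 6 (size 1, align 1) → ends 7; tail pad 1 to reach multiple of 2; total 8 bytes, alignment 2
prio at 0 (size 8, align 2) → ends 8
cpu at 8 (size 4, align 4) → ends 12
start_time at 12 (size 1, align 1) → ends 13
pad 1 to align 2 for rss
rss at 14 (size 2, align 2) → ends 16
lock at 16 (size 1, align 1) → ends 17
pad 1 to align 2 for pid
pid at 18 (size 2, align 2) → ends 20
state at 20 (size 13, align 1) → ends 33
tail pad 3 to reach multiple of 4
total 36 bytes, alignment 4
— Descriptor2 —
rss at 0 (size 2, align 2) → ends 2
state at 2 (size 13, align 1) → ends 15
pad 1 to align 4 for cpu
cpu at 16 (size 4, align 4) → ends 20
start_time at 20 (size 1, align 1) → ends 21
pad 1 to align 2 for pid
pid at 22 (size 2, align 2) → ends 24
lock at 24 (size 1, align 1) → ends 25
pad 1 to align 2 for prio
prio at 26 (size 8, align 2) → ends 34
tail pad 2 to reach multiple of 4
total 36 bytes, alignment 4
36 − 36 = 0

0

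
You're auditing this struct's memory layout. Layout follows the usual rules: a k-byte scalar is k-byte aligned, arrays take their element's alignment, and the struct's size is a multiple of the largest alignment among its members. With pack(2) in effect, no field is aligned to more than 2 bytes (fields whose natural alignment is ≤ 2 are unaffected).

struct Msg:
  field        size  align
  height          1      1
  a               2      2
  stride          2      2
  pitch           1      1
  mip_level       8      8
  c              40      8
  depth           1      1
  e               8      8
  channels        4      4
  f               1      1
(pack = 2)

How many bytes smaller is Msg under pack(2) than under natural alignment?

natural layout:
  0..1  height  (1B, 1-aligned)
  1..2  -- padding (1B)
  2..4  a  (2B, 2-aligned)
  4..6  stride  (2B, 2-aligned)
  6..7  pitch  (1B, 1-aligned)
  7..8  -- padding (1B)
  8..16  mip_level  (8B, 8-aligned)
  16..56  c  (40B, 8-aligned)
  56..57  depth  (1B, 1-aligned)
  57..64  -- padding (7B)
  64..72  e  (8B, 8-aligned)
  72..76  channels  (4B, 4-aligned)
  76..77  f  (1B, 1-aligned)
  77..80  -- tail padding (3B)
  sizeof = 80, alignof = 8
packed(2) layout:
  0..1  height  (1B, 1-aligned)
  1..2  -- padding (1B)
  2..4  a  (2B, 2-aligned)
  4..6  stride  (2B, 2-aligned)
  6..7  pitch  (1B, 1-aligned)
  7..8  -- padding (1B)
  8..16  mip_level  (8B, 2-aligned)
  16..56  c  (40B, 2-aligned)
  56..57  depth  (1B, 1-aligned)
  57..58  -- padding (1B)
  58..66  e  (8B, 2-aligned)
  66..70  channels  (4B, 2-aligned)
  70..71  f  (1B, 1-aligned)
  71..72  -- tail padding (1B)
  sizeof = 72, alignof = 2
80 − 72 = 8

8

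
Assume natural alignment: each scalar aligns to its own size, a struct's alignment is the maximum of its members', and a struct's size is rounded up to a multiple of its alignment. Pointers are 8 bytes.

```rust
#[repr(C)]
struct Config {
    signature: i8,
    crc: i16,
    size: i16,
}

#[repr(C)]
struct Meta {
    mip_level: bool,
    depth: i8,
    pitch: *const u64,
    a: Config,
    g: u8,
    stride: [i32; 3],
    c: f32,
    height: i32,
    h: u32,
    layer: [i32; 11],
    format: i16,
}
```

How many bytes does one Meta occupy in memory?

Config: 0..1  signature  (1B, 1-aligned); 1..2  -- padding (1B); 2..4  crc  (2B, 2-aligned); 4..6  size  (2B, 2-aligned); sizeof = 6, alignof = 2
0..1  mip_level  (1B, 1-aligned)
1..2  depth  (1B, 1-aligned)
2..8  -- padding (6B)
8..16  pitch  (8B, 8-aligned)
16..22  a  (6B, 2-aligned)
22..23  g  (1B, 1-aligned)
23..24  -- padding (1B)
24..36  stride  (12B, 4-aligned)
36..40  c  (4B, 4-aligned)
40..44  height  (4B, 4-aligned)
44..48  h  (4B, 4-aligned)
48..92  layer  (44B, 4-aligned)
92..94  format  (2B, 2-aligned)
94..96  -- tail padding (2B)
sizeof = 96, alignof = 8

96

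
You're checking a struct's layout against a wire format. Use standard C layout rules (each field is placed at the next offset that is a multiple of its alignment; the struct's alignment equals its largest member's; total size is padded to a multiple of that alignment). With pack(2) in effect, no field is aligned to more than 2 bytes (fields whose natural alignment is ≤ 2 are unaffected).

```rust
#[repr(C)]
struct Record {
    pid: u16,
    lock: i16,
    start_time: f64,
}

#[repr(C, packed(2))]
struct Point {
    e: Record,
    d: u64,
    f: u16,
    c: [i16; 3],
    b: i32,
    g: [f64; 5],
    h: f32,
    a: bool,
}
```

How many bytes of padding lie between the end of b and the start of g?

0

Record: 0..2  pid  (2B, 2-aligned); 2..4  lock  (2B, 2-aligned); 4..8  -- padding (4B); 8..16  start_time  (8B, 8-aligned); sizeof = 16, alignof = 8
0..16  e  (16B, 2-aligned)
16..24  d  (8B, 2-aligned)
24..26  f  (2B, 2-aligned)
26..32  c  (6B, 2-aligned)
32..36  b  (4B, 2-aligned)
36..76  g  (40B, 2-aligned)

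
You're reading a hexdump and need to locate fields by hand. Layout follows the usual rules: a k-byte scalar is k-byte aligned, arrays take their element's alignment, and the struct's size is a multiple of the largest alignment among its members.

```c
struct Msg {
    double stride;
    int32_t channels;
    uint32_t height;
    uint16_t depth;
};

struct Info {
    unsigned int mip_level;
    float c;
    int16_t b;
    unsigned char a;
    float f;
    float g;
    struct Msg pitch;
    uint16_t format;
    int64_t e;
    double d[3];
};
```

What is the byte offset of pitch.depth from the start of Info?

40

Msg: @0: stride [8B, align 8] → 8; @8: channels [4B, align 4] → 12; @12: height [4B, align 4] → 16; @16: depth [2B, align 2] → 18; +6 tail pad (align 8); size 24, align 8
@0: mip_level [4B, align 4] → 4
@4: c [4B, align 4] → 8
@8: b [2B, align 2] → 10
@10: a [1B, align 1] → 11
+1 pad (align 4)
@12: f [4B, align 4] → 16
@16: g [4B, align 4] → 20
+4 pad (align 8)
@24: pitch [24B, align 8] → 48
within Msg: depth at 16
24 + 16 = 40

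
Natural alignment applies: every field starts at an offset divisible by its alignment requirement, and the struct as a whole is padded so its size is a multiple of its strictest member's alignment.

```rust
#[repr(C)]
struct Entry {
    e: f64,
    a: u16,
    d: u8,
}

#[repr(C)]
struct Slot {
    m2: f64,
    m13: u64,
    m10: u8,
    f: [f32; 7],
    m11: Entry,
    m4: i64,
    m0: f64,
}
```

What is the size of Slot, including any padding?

Entry: @0: e [8B, align 8] → 8; @8: a [2B, align 2] → 10; @10: d [1B, align 1] → 11; +5 tail pad (align 8); size 16, align 8
@0: m2 [8B, align 8] → 8
@8: m13 [8B, align 8] → 16
@16: m10 [1B, align 1] → 17
+3 pad (align 4)
@20: f [28B, align 4] → 48
@48: m11 [16B, align 8] → 64
@64: m4 [8B, align 8] → 72
@72: m0 [8B, align 8] → 80
size 80, align 8

80 bytes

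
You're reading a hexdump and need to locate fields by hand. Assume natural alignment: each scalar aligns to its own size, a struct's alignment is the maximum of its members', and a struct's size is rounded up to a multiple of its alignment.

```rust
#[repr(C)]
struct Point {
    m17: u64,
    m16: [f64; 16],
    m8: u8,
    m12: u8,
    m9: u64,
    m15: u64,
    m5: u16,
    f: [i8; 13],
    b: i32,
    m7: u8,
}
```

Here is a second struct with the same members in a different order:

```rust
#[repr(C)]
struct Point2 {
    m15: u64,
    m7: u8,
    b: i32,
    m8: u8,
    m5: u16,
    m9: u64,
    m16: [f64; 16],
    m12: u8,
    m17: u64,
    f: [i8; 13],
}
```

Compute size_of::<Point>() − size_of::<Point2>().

@0: m17 [8B, align 8] → 8
@8: m16 [128B, align 8] → 136
@136: m8 [1B, align 1] → 137
@137: m12 [1B, align 1] → 138
+6 pad (align 8)
@144: m9 [8B, align 8] → 152
@152: m15 [8B, align 8] → 160
@160: m5 [2B, align 2] → 162
@162: f [13B, align 1] → 175
+1 pad (align 4)
@176: b [4B, align 4] → 180
@180: m7 [1B, align 1] → 181
+3 tail pad (align 8)
size 184, align 8
— Point2 —
@0: m15 [8B, align 8] → 8
@8: m7 [1B, align 1] → 9
+3 pad (align 4)
@12: b [4B, align 4] → 16
@16: m8 [1B, align 1] → 17
+1 pad (align 2)
@18: m5 [2B, align 2] → 20
+4 pad (align 8)
@24: m9 [8B, align 8] → 32
@32: m16 [128B, align 8] → 160
@160: m12 [1B, align 1] → 161
+7 pad (align 8)
@168: m17 [8B, align 8] → 176
@176: f [13B, align 1] → 189
+3 tail pad (align 8)
size 192, align 8
184 − 192 = -8

-8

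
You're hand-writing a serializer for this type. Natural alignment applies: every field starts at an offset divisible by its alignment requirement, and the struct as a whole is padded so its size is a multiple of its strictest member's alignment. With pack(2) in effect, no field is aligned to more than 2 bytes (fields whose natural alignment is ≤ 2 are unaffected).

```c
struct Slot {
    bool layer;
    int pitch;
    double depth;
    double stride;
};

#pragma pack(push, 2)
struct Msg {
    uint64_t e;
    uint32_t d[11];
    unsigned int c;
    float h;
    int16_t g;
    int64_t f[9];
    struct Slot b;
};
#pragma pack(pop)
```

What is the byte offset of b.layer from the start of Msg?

134

Slot: 0..1  layer  (1B, 1-aligned); 1..4  -- padding (3B); 4..8  pitch  (4B, 4-aligned); 8..16  depth  (8B, 8-aligned); 16..24  stride  (8B, 8-aligned); sizeof = 24, alignof = 8
0..8  e  (8B, 2-aligned)
8..52  d  (44B, 2-aligned)
52..56  c  (4B, 2-aligned)
56..60  h  (4B, 2-aligned)
60..62  g  (2B, 2-aligned)
62..134  f  (72B, 2-aligned)
134..158  b  (24B, 2-aligned)
within Slot: layer at 0
134 + 0 = 134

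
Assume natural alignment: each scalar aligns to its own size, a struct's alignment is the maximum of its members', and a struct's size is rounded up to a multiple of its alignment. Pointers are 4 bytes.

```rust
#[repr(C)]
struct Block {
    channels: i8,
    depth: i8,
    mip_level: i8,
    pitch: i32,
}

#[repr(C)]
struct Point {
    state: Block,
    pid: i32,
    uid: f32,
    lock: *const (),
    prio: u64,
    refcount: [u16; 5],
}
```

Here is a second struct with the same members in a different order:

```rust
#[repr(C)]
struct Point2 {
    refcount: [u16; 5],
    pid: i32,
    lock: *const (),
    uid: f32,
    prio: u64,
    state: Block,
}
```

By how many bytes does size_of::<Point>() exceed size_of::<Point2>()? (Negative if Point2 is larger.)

Block: @0: channels [1B, align 1] → 1; @1: depth [1B, align 1] → 2; @2: mip_level [1B, align 1] → 3; +1 pad (align 4); @4: pitch [4B, align 4] → 8; size 8, align 4
@0: state [8B, align 4] → 8
@8: pid [4B, align 4] → 12
@12: uid [4B, align 4] → 16
@16: lock [4B, align 4] → 20
+4 pad (align 8)
@24: prio [8B, align 8] → 32
@32: refcount [10B, align 2] → 42
+6 tail pad (align 8)
size 48, align 8
— Point2 —
@0: refcount [10B, align 2] → 10
+2 pad (align 4)
@12: pid [4B, align 4] → 16
@16: lock [4B, align 4] → 20
@20: uid [4B, align 4] → 24
@24: prio [8B, align 8] → 32
@32: state [8B, align 4] → 40
size 40, align 8
48 − 40 = 8

8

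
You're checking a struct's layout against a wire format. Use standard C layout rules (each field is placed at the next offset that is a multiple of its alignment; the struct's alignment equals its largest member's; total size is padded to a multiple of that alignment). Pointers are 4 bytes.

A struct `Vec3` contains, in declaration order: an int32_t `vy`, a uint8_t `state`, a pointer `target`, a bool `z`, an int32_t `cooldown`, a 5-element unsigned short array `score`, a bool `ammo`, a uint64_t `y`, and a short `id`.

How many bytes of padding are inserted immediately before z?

@0: vy [4B, align 4] → 4
@4: state [1B, align 1] → 5
+3 pad (align 4)
@8: target [4B, align 4] → 12
@12: z [1B, align 1] → 13

0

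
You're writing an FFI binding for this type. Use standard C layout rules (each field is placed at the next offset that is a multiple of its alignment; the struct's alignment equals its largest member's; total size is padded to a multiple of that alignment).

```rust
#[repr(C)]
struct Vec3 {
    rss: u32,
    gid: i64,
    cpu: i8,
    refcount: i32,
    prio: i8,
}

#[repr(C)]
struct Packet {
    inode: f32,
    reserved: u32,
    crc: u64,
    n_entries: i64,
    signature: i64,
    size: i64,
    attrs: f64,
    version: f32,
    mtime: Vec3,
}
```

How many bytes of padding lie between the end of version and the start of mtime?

Vec3: 0..4  rss  (4B, 4-aligned); 4..8  -- padding (4B); 8..16  gid  (8B, 8-aligned); 16..17  cpu  (1B, 1-aligned); 17..20  -- padding (3B); 20..24  refcount  (4B, 4-aligned); 24..25  prio  (1B, 1-aligned); 25..32  -- tail padding (7B); sizeof = 32, alignof = 8
0..4  inode  (4B, 4-aligned)
4..8  reserved  (4B, 4-aligned)
8..16  crc  (8B, 8-aligned)
16..24  n_entries  (8B, 8-aligned)
24..32  signature  (8B, 8-aligned)
32..40  size  (8B, 8-aligned)
40..48  attrs  (8B, 8-aligned)
48..52  version  (4B, 4-aligned)
52..56  -- padding (4B)
56..88  mtime  (32B, 8-aligned)

4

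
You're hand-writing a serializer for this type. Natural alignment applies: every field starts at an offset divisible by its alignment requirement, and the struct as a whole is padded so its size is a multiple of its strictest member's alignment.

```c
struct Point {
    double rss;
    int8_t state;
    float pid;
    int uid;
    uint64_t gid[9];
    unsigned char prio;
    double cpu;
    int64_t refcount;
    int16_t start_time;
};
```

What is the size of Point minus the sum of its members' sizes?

@0: rss [8B, align 8] → 8
@8: state [1B, align 1] → 9
+3 pad (align 4)
@12: pid [4B, align 4] → 16
@16: uid [4B, align 4] → 20
+4 pad (align 8)
@24: gid [72B, align 8] → 96
@96: prio [1B, align 1] → 97
+7 pad (align 8)
@104: cpu [8B, align 8] → 112
@112: refcount [8B, align 8] → 120
@120: start_time [2B, align 2] → 122
+6 tail pad (align 8)
size 128, align 8
data bytes 108, size 128 → padding 20

20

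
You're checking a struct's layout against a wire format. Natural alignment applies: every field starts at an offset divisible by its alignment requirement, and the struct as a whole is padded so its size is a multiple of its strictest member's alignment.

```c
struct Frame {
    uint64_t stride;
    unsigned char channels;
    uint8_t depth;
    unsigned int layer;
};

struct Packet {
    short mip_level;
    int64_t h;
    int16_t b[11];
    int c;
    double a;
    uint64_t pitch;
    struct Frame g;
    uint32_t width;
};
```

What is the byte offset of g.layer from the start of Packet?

76

Frame: 0..8  stride  (8B, 8-aligned); 8..9  channels  (1B, 1-aligned); 9..10  depth  (1B, 1-aligned); 10..12  -- padding (2B); 12..16  layer  (4B, 4-aligned); sizeof = 16, alignof = 8
0..2  mip_level  (2B, 2-aligned)
2..8  -- padding (6B)
8..16  h  (8B, 8-aligned)
16..38  b  (22B, 2-aligned)
38..40  -- padding (2B)
40..44  c  (4B, 4-aligned)
44..48  -- padding (4B)
48..56  a  (8B, 8-aligned)
56..64  pitch  (8B, 8-aligned)
64..80  g  (16B, 8-aligned)
within Frame: layer at 12
64 + 12 = 76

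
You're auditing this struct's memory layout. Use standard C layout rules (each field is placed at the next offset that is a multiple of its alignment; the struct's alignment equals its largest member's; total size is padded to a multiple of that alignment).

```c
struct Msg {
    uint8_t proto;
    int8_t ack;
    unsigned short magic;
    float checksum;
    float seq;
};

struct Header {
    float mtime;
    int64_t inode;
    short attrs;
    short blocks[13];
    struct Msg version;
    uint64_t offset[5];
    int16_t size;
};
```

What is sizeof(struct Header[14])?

1456

Msg: proto at 0 (size 1, align 1) → ends 1; ack at 1 (size 1, align 1) → ends 2; magic at 2 (size 2, align 2) → ends 4; checksum at 4 (size 4, align 4) → ends 8; seq at 8 (size 4, align 4) → ends 12; total 12 bytes, alignment 4
mtime at 0 (size 4, align 4) → ends 4
pad 4 to align 8 for inode
inode at 8 (size 8, align 8) → ends 16
attrs at 16 (size 2, align 2) → ends 18
blocks at 18 (size 26, align 2) → ends 44
version at 44 (size 12, align 4) → ends 56
offset at 56 (size 40, align 8) → ends 96
size at 96 (size 2, align 2) → ends 98
tail pad 6 to reach multiple of 8
total 104 bytes, alignment 8
array of 14: 14 × 104 = 1456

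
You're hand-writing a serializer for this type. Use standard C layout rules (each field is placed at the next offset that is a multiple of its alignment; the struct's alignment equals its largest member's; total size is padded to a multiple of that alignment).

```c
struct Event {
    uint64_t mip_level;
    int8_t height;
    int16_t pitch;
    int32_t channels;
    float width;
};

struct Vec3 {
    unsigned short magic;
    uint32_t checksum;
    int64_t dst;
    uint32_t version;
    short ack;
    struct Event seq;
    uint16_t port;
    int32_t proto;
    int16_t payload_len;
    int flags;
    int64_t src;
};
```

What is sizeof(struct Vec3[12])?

Event: @0: mip_level [8B, align 8] → 8; @8: height [1B, align 1] → 9; +1 pad (align 2); @10: pitch [2B, align 2] → 12; @12: channels [4B, align 4] → 16; @16: width [4B, align 4] → 20; +4 tail pad (align 8); size 24, align 8
@0: magic [2B, align 2] → 2
+2 pad (align 4)
@4: checksum [4B, align 4] → 8
@8: dst [8B, align 8] → 16
@16: version [4B, align 4] → 20
@20: ack [2B, align 2] → 22
+2 pad (align 8)
@24: seq [24B, align 8] → 48
@48: port [2B, align 2] → 50
+2 pad (align 4)
@52: proto [4B, align 4] → 56
@56: payload_len [2B, align 2] → 58
+2 pad (align 4)
@60: flags [4B, align 4] → 64
@64: src [8B, align 8] → 72
size 72, align 8
array of 12: 12 × 72 = 864

864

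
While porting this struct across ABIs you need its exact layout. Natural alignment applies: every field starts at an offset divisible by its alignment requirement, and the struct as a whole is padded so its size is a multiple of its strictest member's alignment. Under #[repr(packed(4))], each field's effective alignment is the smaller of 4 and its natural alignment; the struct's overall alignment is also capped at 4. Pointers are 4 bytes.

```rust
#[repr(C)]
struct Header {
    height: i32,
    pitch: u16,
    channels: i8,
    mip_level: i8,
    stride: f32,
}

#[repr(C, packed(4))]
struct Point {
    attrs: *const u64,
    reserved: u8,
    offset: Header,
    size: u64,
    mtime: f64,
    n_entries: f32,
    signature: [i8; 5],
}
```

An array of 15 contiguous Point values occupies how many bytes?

720

Header: @0: height [4B, align 4] → 4; @4: pitch [2B, align 2] → 6; @6: channels [1B, align 1] → 7; @7: mip_level [1B, align 1] → 8; @8: stride [4B, align 4] → 12; size 12, align 4
@0: attrs [4B, align 4] → 4
@4: reserved [1B, align 1] → 5
+3 pad (align 4)
@8: offset [12B, align 4] → 20
@20: size [8B, align 4] → 28
@28: mtime [8B, align 4] → 36
@36: n_entries [4B, align 4] → 40
@40: signature [5B, align 1] → 45
+3 tail pad (align 4)
size 48, align 4
array of 15: 15 × 48 = 720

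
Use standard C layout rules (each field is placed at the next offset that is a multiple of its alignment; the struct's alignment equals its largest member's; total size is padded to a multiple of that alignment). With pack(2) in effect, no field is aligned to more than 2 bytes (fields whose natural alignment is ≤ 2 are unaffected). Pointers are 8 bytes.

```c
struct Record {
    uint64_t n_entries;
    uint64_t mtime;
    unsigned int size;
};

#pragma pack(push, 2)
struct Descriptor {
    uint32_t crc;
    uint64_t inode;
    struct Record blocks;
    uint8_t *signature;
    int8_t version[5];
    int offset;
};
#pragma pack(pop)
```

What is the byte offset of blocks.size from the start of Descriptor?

Record: n_entries at 0 (size 8, align 8) → ends 8; mtime at 8 (size 8, align 8) → ends 16; size at 16 (size 4, align 4) → ends 20; tail pad 4 to reach multiple of 8; total 24 bytes, alignment 8
crc at 0 (size 4, align 2) → ends 4
inode at 4 (size 8, align 2) → ends 12
blocks at 12 (size 24, align 2) → ends 36
within Record: size at 16
12 + 16 = 28

28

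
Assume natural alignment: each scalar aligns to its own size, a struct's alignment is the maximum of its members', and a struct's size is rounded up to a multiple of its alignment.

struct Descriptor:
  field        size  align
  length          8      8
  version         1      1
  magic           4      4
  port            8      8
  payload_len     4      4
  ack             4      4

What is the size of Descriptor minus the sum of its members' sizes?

@0: length [8B, align 8] → 8
@8: version [1B, align 1] → 9
+3 pad (align 4)
@12: magic [4B, align 4] → 16
@16: port [8B, align 8] → 24
@24: payload_len [4B, align 4] → 28
@28: ack [4B, align 4] → 32
size 32, align 8
data bytes 29, size 32 → padding 3

3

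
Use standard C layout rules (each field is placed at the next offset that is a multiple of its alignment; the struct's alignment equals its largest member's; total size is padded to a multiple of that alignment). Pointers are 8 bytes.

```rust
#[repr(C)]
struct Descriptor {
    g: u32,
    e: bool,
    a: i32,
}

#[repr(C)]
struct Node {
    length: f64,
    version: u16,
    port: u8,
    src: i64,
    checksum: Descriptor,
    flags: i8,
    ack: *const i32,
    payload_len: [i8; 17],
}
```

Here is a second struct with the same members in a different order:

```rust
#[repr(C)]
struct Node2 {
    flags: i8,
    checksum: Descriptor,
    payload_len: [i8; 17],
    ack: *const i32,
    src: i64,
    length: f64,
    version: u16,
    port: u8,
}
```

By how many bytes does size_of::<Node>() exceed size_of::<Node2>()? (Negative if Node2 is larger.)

Descriptor: 0..4  g  (4B, 4-aligned); 4..5  e  (1B, 1-aligned); 5..8  -- padding (3B); 8..12  a  (4B, 4-aligned); sizeof = 12, alignof = 4
0..8  length  (8B, 8-aligned)
8..10  version  (2B, 2-aligned)
10..11  port  (1B, 1-aligned)
11..16  -- padding (5B)
16..24  src  (8B, 8-aligned)
24..36  checksum  (12B, 4-aligned)
36..37  flags  (1B, 1-aligned)
37..40  -- padding (3B)
40..48  ack  (8B, 8-aligned)
48..65  payload_len  (17B, 1-aligned)
65..72  -- tail padding (7B)
sizeof = 72, alignof = 8
— Node2 —
0..1  flags  (1B, 1-aligned)
1..4  -- padding (3B)
4..16  checksum  (12B, 4-aligned)
16..33  payload_len  (17B, 1-aligned)
33..40  -- padding (7B)
40..48  ack  (8B, 8-aligned)
48..56  src  (8B, 8-aligned)
56..64  length  (8B, 8-aligned)
64..66  version  (2B, 2-aligned)
66..67  port  (1B, 1-aligned)
67..72  -- tail padding (5B)
sizeof = 72, alignof = 8
72 − 72 = 0

0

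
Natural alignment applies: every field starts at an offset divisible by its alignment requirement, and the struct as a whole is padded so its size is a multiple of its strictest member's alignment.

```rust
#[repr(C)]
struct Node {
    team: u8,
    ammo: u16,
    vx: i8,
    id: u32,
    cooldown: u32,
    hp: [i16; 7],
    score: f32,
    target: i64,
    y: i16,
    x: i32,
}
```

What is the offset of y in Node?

0..1  team  (1B, 1-aligned)
1..2  -- padding (1B)
2..4  ammo  (2B, 2-aligned)
4..5  vx  (1B, 1-aligned)
5..8  -- padding (3B)
8..12  id  (4B, 4-aligned)
12..16  cooldown  (4B, 4-aligned)
16..30  hp  (14B, 2-aligned)
30..32  -- padding (2B)
32..36  score  (4B, 4-aligned)
36..40  -- padding (4B)
40..48  target  (8B, 8-aligned)
48..50  y  (2B, 2-aligned)

48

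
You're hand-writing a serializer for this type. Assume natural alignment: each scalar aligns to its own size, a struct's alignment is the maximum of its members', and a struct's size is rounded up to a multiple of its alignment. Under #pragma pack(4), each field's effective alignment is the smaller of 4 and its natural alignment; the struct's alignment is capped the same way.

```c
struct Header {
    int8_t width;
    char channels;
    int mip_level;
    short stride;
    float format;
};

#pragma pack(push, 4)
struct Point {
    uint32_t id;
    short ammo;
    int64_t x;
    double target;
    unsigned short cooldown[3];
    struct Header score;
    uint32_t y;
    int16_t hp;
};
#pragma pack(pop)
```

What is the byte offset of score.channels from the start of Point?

33

Header: @0: width [1B, align 1] → 1; @1: channels [1B, align 1] → 2; +2 pad (align 4); @4: mip_level [4B, align 4] → 8; @8: stride [2B, align 2] → 10; +2 pad (align 4); @12: format [4B, align 4] → 16; size 16, align 4
@0: id [4B, align 4] → 4
@4: ammo [2B, align 2] → 6
+2 pad (align 4)
@8: x [8B, align 4] → 16
@16: target [8B, align 4] → 24
@24: cooldown [6B, align 2] → 30
+2 pad (align 4)
@32: score [16B, align 4] → 48
within Header: channels at 1
32 + 1 = 33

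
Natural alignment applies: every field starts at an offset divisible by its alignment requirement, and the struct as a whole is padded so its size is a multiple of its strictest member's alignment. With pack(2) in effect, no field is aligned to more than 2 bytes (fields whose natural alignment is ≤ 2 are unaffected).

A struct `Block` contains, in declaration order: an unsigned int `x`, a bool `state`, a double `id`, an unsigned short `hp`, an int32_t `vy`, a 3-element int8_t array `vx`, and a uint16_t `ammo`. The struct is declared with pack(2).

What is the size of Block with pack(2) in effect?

26

0..4  x  (4B, 2-aligned)
4..5  state  (1B, 1-aligned)
5..6  -- padding (1B)
6..14  id  (8B, 2-aligned)
14..16  hp  (2B, 2-aligned)
16..20  vy  (4B, 2-aligned)
20..23  vx  (3B, 1-aligned)
23..24  -- padding (1B)
24..26  ammo  (2B, 2-aligned)
sizeof = 26, alignof = 2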